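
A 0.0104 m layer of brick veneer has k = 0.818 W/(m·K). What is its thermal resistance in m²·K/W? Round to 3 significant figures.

0.0127 m²·K/W

R = L/k = 0.0104/0.818 = 0.01271 m²·K/W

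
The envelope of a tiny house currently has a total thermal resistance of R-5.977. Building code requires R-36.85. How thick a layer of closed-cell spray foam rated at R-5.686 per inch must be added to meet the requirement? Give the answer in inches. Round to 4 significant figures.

5.430 in

ΔR = 36.85 − 5.977 = 30.873 ft²·°F·h/BTU
L = ΔR / (R/in) = 30.873/5.686 = 5.4297 in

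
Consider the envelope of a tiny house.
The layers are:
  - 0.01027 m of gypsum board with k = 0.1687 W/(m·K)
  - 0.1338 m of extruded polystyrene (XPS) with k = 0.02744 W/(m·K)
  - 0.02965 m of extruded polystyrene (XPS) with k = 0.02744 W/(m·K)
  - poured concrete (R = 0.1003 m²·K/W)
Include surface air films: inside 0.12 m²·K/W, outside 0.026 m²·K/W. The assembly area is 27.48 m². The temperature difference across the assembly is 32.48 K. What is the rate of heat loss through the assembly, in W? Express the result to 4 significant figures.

0.01027/0.1687 = 0.060877
0.1338/0.02744 = 4.8761
0.02965/0.02744 = 1.0805
R_total = 0.12 + 0.060877 + 4.8761 + 1.0805 + 0.1003 + 0.026 = 6.2638 m²·K/W
Q = A·ΔT/R = 27.48 × 32.48 / 6.2638 = 142.49 W

142.5 W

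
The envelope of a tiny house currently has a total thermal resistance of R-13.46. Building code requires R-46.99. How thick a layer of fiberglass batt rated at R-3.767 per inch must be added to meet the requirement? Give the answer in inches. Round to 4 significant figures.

ΔR = 46.99 − 13.46 = 33.53 ft²·°F·h/BTU
L = ΔR / (R/in) = 33.53/3.767 = 8.901 in

8.901 in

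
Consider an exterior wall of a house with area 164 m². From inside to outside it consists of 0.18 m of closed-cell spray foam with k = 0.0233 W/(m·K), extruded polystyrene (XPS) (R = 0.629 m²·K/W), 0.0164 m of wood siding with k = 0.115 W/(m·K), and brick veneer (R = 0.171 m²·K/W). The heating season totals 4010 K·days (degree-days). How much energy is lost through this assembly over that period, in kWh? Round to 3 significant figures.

0.18/0.0233 = 7.725
0.0164/0.115 = 0.1426
R_total = 7.725 + 0.629 + 0.1426 + 0.171 = 8.668 m²·K/W
E = A × HDD × 24 / R / 1000 = 164 × 4010 × 24 / 8.668 / 1000 = 1821 kWh

1820 kWh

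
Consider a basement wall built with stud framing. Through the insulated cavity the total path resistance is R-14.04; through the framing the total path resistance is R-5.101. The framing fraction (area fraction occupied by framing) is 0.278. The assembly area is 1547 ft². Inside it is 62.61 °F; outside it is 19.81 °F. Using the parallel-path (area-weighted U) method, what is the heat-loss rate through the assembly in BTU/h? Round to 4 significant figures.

U_eff = 0.722/14.04 + 0.278/5.101 = 0.051425 + 0.054499 = 0.10592
R_eff = 1/U_eff = 9.4408 ft²·°F·h/BTU
Q = 1547 × (62.61 − 19.81) / 9.4408 = 7013.4 BTU/h

7013 BTU/h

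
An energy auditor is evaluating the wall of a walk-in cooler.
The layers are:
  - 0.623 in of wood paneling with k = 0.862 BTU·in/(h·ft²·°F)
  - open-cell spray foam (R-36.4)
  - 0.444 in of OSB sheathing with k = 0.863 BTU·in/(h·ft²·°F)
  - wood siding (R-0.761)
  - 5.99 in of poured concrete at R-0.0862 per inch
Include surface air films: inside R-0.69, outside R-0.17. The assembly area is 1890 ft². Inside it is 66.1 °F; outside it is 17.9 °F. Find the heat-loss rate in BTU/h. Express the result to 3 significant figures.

2290 BTU/h

0.623/0.862 = 0.7227
0.444/0.863 = 0.5145
5.99 × 0.0862 = 0.5163
R_total = 0.69 + 0.7227 + 36.4 + 0.5145 + 0.761 + 0.5163 + 0.17 = 39.77 ft²·°F·h/BTU
Q = A·ΔT/R = 1890 × (66.1 − 17.9) / 39.77 = 2290 BTU/h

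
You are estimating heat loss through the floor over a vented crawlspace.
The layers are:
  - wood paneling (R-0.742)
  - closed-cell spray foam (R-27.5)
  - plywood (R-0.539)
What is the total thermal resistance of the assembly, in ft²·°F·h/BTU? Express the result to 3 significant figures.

R_total = 0.742 + 27.5 + 0.539 = 28.78 ft²·°F·h/BTU

28.8 ft²·°F·h/BTU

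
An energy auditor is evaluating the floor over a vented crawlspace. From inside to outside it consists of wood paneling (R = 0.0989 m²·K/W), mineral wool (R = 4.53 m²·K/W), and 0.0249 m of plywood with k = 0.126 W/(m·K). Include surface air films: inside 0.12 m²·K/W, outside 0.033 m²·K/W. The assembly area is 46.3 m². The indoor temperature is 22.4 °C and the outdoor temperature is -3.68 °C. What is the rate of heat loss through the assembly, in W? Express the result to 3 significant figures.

0.0249/0.126 = 0.1976
R_total = 0.12 + 0.0989 + 4.53 + 0.1976 + 0.033 = 4.98 m²·K/W
Q = A·ΔT/R = 46.3 × (22.4 − (-3.68)) / 4.98 = 242.5 W

242 W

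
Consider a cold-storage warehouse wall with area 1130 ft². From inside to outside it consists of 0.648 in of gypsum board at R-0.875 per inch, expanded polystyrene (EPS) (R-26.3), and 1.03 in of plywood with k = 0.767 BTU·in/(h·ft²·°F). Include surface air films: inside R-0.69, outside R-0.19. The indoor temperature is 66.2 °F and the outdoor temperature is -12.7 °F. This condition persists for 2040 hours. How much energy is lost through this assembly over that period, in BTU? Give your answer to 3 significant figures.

0.648 × 0.875 = 0.567
1.03/0.767 = 1.343
R_total = 0.69 + 0.567 + 26.3 + 1.343 + 0.19 = 29.09 ft²·°F·h/BTU
Q = 1130 × (66.2 − (-12.7)) / 29.09 = 3065 BTU/h
E = 3065 × 2040 = 6252000 BTU

6250000 BTU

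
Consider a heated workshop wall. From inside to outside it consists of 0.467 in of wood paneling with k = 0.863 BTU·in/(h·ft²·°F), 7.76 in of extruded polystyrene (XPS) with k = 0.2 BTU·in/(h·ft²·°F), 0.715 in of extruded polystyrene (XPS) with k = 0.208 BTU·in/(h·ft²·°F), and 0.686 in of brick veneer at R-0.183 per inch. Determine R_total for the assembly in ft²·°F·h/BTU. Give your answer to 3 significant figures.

42.9 ft²·°F·h/BTU

0.467/0.863 = 0.5411
7.76/0.2 = 38.8
0.715/0.208 = 3.438
0.686 × 0.183 = 0.1255
R_total = 0.5411 + 38.8 + 3.438 + 0.1255 = 42.9 ft²·°F·h/BTU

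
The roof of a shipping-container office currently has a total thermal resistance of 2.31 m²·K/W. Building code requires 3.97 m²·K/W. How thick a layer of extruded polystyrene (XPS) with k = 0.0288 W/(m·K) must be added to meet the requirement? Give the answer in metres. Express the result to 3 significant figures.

ΔR = 3.97 − 2.31 = 1.66 m²·K/W
L = ΔR × k = 1.66 × 0.0288 = 0.04781 m

0.0478 m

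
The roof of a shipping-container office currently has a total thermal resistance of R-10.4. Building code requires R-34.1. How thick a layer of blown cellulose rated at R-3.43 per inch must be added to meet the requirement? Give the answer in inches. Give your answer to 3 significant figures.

6.91 in

ΔR = 34.1 − 10.4 = 23.7 ft²·°F·h/BTU
L = ΔR / (R/in) = 23.7/3.43 = 6.91 in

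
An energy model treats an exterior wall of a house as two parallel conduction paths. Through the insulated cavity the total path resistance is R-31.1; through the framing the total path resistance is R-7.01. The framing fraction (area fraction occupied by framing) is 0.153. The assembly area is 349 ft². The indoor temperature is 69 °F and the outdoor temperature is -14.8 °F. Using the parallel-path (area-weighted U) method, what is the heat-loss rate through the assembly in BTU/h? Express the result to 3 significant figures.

U_eff = 0.847/31.1 + 0.153/7.01 = 0.02723 + 0.02183 = 0.04906
R_eff = 1/U_eff = 20.38 ft²·°F·h/BTU
Q = 349 × (69 − (-14.8)) / 20.38 = 1435 BTU/h

1430 BTU/h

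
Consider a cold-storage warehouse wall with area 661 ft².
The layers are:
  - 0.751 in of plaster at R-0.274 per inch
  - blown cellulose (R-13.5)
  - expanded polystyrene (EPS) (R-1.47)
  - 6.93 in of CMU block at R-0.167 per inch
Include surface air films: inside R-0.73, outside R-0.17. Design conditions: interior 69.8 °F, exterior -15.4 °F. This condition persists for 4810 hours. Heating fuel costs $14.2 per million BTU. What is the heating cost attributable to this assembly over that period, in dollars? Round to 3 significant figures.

0.751 × 0.274 = 0.2058
6.93 × 0.167 = 1.157
R_total = 0.73 + 0.2058 + 13.5 + 1.47 + 1.157 + 0.17 = 17.23 ft²·°F·h/BTU
Q = 661 × (69.8 − (-15.4)) / 17.23 = 3268 BTU/h
E = 3268 × 4810 = 15720000 BTU
Cost = 15720000/10⁶ × 14.2 = $223.2

223 dollars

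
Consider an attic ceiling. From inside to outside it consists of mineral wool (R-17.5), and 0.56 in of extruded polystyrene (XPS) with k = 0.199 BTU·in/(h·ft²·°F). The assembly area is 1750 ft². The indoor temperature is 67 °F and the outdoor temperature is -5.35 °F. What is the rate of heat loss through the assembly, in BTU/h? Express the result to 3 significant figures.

0.56/0.199 = 2.814
R_total = 17.5 + 2.814 = 20.31 ft²·°F·h/BTU
Q = A·ΔT/R = 1750 × (67 − (-5.35)) / 20.31 = 6233 BTU/h

6230 BTU/h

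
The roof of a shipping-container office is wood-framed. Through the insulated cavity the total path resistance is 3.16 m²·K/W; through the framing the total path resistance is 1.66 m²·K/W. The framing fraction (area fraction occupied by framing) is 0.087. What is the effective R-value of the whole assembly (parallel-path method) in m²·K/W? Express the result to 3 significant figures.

2.93 m²·K/W

U_eff = 0.913/3.16 + 0.087/1.66 = 0.2889 + 0.05241 = 0.3413
R_eff = 1/U_eff = 2.93 m²·K/W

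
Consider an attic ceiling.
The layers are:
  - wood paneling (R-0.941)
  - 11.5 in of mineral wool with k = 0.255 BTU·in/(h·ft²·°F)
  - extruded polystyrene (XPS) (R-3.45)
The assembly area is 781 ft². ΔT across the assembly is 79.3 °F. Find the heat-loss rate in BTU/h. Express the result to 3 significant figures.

11.5/0.255 = 45.1
R_total = 0.941 + 45.1 + 3.45 = 49.49 ft²·°F·h/BTU
Q = A·ΔT/R = 781 × 79.3 / 49.49 = 1251 BTU/h

1250 BTU/h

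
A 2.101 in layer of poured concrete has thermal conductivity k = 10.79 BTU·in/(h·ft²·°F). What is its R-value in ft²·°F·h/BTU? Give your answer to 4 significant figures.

R = L/k = 2.101/10.79 = 0.19472 ft²·°F·h/BTU

0.1947 ft²·°F·h/BTU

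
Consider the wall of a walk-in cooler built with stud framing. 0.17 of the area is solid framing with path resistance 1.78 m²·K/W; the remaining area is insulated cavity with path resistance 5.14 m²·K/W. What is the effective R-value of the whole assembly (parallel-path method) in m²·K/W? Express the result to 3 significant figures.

U_eff = 0.83/5.14 + 0.17/1.78 = 0.1615 + 0.09551 = 0.257
R_eff = 1/U_eff = 3.891 m²·K/W

3.89 m²·K/W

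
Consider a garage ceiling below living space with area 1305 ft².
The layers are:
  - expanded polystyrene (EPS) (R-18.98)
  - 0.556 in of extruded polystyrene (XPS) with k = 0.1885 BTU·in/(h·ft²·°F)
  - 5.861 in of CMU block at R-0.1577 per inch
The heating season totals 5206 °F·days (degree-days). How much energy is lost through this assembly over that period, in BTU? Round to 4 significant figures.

7135000 BTU

0.556/0.1885 = 2.9496
5.861 × 0.1577 = 0.92428
R_total = 18.98 + 2.9496 + 0.92428 = 22.854 ft²·°F·h/BTU
E = A × HDD × 24 / R = 1305 × 5206 × 24 / 22.854 = 7134500 BTU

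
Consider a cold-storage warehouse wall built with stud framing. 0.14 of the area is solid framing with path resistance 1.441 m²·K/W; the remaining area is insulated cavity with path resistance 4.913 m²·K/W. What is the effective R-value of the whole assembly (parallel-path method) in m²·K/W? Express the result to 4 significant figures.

3.674 m²·K/W

U_eff = 0.86/4.913 + 0.14/1.441 = 0.17505 + 0.097155 = 0.2722
R_eff = 1/U_eff = 3.6738 m²·K/W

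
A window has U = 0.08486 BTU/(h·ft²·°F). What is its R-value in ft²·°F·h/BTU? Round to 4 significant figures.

R = 1/U = 1/0.08486 = 11.784

11.78 ft²·°F·h/BTU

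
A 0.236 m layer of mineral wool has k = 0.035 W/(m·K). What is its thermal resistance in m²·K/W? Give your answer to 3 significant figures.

R = L/k = 0.236/0.035 = 6.743 m²·K/W

6.74 m²·K/W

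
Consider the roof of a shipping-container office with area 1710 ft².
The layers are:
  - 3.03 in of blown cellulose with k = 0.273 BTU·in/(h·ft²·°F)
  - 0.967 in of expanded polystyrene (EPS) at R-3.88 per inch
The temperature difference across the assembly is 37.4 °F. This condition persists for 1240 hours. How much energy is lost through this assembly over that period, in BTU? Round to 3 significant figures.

3.03/0.273 = 11.1
0.967 × 3.88 = 3.752
R_total = 11.1 + 3.752 = 14.85 ft²·°F·h/BTU
Q = 1710 × 37.4 / 14.85 = 4306 BTU/h
E = 4306 × 1240 = 5340000 BTU

5340000 BTU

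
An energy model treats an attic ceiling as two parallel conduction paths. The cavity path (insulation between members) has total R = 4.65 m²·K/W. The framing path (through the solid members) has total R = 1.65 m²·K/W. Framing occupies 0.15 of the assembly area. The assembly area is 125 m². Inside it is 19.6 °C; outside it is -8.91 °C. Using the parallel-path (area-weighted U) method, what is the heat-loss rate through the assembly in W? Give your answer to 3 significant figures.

975 W

U_eff = 0.85/4.65 + 0.15/1.65 = 0.1828 + 0.09091 = 0.2737
R_eff = 1/U_eff = 3.654 m²·K/W
Q = 125 × (19.6 − (-8.91)) / 3.654 = 975.4 W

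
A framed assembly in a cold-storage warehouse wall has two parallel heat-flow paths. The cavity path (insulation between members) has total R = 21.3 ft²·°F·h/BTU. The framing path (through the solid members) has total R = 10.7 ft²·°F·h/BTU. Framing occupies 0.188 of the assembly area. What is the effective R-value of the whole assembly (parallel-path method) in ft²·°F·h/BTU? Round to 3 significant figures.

18.0 ft²·°F·h/BTU

U_eff = 0.812/21.3 + 0.188/10.7 = 0.03812 + 0.01757 = 0.05569
R_eff = 1/U_eff = 17.96 ft²·°F·h/BTU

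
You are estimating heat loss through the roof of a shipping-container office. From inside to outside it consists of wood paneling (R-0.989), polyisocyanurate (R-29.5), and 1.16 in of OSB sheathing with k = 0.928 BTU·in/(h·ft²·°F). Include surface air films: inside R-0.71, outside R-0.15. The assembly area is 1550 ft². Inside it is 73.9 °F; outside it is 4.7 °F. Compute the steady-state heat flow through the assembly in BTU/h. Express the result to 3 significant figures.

3290 BTU/h

1.16/0.928 = 1.25
R_total = 0.71 + 0.989 + 29.5 + 1.25 + 0.15 = 32.6 ft²·°F·h/BTU
Q = A·ΔT/R = 1550 × (73.9 − 4.7) / 32.6 = 3290 BTU/h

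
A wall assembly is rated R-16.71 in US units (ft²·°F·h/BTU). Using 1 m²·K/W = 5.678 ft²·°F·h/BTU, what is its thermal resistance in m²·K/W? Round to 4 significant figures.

2.943 m²·K/W

R_SI = 16.71/5.678 = 2.9429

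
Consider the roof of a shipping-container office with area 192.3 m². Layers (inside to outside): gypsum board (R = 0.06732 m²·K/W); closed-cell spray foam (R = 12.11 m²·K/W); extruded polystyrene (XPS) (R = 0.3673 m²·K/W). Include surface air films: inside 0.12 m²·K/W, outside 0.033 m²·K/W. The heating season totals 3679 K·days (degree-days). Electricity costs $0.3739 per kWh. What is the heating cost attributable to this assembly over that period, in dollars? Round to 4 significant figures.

500.0 dollars

R_total = 0.12 + 0.06732 + 12.11 + 0.3673 + 0.033 = 12.698 m²·K/W
E = A × HDD × 24 / R / 1000 = 192.3 × 3679 × 24 / 12.698 / 1000 = 1337.2 kWh
Cost = 1337.2 × 0.3739 = $499.98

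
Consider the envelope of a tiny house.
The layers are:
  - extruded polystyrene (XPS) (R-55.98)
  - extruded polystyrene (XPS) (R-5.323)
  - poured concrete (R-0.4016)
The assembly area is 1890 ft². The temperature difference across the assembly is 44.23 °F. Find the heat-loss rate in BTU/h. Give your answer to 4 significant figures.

1355 BTU/h

R_total = 55.98 + 5.323 + 0.4016 = 61.705 ft²·°F·h/BTU
Q = A·ΔT/R = 1890 × 44.23 / 61.705 = 1354.8 BTU/h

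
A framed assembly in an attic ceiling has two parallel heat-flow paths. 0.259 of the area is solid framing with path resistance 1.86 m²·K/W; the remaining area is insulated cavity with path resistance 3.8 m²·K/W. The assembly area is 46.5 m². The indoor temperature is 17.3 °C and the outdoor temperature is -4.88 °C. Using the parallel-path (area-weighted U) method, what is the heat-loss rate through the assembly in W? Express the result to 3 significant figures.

345 W

U_eff = 0.741/3.8 + 0.259/1.86 = 0.195 + 0.1392 = 0.3342
R_eff = 1/U_eff = 2.992 m²·K/W
Q = 46.5 × (17.3 − (-4.88)) / 2.992 = 344.7 W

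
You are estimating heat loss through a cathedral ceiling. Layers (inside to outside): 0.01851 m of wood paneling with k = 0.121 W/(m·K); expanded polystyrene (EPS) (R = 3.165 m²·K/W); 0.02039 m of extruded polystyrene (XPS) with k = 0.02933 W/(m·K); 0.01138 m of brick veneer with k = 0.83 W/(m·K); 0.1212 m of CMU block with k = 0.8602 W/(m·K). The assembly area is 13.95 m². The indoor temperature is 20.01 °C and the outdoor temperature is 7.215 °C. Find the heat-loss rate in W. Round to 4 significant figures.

42.83 W

0.01851/0.121 = 0.15298
0.02039/0.02933 = 0.69519
0.01138/0.83 = 0.013711
0.1212/0.8602 = 0.1409
R_total = 0.15298 + 3.165 + 0.69519 + 0.013711 + 0.1409 = 4.1678 m²·K/W
Q = A·ΔT/R = 13.95 × (20.01 − 7.215) / 4.1678 = 42.826 W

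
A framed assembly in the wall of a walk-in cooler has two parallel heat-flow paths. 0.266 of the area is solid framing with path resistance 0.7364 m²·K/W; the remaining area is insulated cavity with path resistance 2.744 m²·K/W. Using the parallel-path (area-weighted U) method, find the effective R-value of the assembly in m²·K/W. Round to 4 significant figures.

1.591 m²·K/W

U_eff = 0.734/2.744 + 0.266/0.7364 = 0.26749 + 0.36122 = 0.62871
R_eff = 1/U_eff = 1.5906 m²·K/W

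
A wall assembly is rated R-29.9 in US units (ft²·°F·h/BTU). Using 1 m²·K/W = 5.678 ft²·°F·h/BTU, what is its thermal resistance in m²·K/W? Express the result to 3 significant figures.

5.27 m²·K/W

R_SI = 29.9/5.678 = 5.266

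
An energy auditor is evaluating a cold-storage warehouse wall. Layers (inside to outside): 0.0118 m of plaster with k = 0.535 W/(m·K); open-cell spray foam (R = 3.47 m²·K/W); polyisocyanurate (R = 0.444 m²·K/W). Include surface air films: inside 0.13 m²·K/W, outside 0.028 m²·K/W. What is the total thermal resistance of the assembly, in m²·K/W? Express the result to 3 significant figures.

4.09 m²·K/W

0.0118/0.535 = 0.02206
R_total = 0.13 + 0.02206 + 3.47 + 0.444 + 0.028 = 4.094 m²·K/W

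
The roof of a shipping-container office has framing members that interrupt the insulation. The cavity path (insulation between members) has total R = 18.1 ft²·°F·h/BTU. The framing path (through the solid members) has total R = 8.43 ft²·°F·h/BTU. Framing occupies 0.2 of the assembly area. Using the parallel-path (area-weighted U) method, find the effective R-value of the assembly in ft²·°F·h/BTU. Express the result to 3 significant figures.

14.7 ft²·°F·h/BTU

U_eff = 0.8/18.1 + 0.2/8.43 = 0.0442 + 0.02372 = 0.06792
R_eff = 1/U_eff = 14.72 ft²·°F·h/BTU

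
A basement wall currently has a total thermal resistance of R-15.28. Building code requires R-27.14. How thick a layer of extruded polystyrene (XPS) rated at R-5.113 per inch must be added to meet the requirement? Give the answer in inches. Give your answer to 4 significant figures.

ΔR = 27.14 − 15.28 = 11.86 ft²·°F·h/BTU
L = ΔR / (R/in) = 11.86/5.113 = 2.3196 in

2.320 in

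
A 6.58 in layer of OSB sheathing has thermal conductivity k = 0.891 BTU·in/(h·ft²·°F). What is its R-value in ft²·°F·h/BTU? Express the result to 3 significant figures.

7.38 ft²·°F·h/BTU

R = L/k = 6.58/0.891 = 7.385 ft²·°F·h/BTU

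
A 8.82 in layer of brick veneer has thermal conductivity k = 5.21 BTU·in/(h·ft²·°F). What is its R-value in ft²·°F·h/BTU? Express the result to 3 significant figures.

R = L/k = 8.82/5.21 = 1.693 ft²·°F·h/BTU

1.69 ft²·°F·h/BTU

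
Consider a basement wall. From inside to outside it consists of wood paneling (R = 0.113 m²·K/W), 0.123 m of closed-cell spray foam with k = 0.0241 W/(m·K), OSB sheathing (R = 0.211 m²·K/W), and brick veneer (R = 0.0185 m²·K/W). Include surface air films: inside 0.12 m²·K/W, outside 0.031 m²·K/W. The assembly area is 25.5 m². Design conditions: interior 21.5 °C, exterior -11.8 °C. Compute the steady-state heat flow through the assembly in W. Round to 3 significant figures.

0.123/0.0241 = 5.104
R_total = 0.12 + 0.113 + 5.104 + 0.211 + 0.0185 + 0.031 = 5.597 m²·K/W
Q = A·ΔT/R = 25.5 × (21.5 − (-11.8)) / 5.597 = 151.7 W

152 W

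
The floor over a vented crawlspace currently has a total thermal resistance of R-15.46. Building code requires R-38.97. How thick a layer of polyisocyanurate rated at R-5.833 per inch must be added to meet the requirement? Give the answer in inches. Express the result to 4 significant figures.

ΔR = 38.97 − 15.46 = 23.51 ft²·°F·h/BTU
L = ΔR / (R/in) = 23.51/5.833 = 4.0305 in

4.031 in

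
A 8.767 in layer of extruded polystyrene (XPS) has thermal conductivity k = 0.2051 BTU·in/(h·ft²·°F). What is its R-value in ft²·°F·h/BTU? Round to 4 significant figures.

42.75 ft²·°F·h/BTU

R = L/k = 8.767/0.2051 = 42.745 ft²·°F·h/BTU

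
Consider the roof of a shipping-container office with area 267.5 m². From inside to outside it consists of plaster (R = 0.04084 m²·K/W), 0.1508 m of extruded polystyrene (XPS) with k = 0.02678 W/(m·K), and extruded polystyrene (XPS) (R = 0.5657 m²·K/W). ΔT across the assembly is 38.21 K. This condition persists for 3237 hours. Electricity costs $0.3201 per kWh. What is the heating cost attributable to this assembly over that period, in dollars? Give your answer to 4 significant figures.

0.1508/0.02678 = 5.6311
R_total = 0.04084 + 5.6311 + 0.5657 = 6.2376 m²·K/W
Q = 267.5 × 38.21 / 6.2376 = 1638.6 W
E = 1638.6 W × 3237 h / 1000 = 5304.3 kWh
Cost = 5304.3 × 0.3201 = $1697.9

1698 dollars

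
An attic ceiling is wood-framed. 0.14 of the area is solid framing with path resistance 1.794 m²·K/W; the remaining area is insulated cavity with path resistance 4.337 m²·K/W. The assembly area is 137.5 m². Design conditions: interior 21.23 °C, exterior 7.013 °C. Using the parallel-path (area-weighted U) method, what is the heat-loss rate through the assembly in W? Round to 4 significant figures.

U_eff = 0.86/4.337 + 0.14/1.794 = 0.19829 + 0.078038 = 0.27633
R_eff = 1/U_eff = 3.6188 m²·K/W
Q = 137.5 × (21.23 − 7.013) / 3.6188 = 540.18 W

540.2 W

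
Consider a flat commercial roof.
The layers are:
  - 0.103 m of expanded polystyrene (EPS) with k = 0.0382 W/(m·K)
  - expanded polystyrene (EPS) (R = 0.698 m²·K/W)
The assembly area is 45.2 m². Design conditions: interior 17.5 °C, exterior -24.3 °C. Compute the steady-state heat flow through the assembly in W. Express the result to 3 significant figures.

557 W

0.103/0.0382 = 2.696
R_total = 2.696 + 0.698 = 3.394 m²·K/W
Q = A·ΔT/R = 45.2 × (17.5 − (-24.3)) / 3.394 = 556.6 W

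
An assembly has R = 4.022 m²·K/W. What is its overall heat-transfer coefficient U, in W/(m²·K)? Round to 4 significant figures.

U = 1/R = 1/4.022 = 0.24863

0.2486 W/(m²·K)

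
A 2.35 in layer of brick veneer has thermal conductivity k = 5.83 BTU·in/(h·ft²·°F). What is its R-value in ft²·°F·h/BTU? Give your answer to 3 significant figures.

R = L/k = 2.35/5.83 = 0.4031 ft²·°F·h/BTU

0.403 ft²·°F·h/BTU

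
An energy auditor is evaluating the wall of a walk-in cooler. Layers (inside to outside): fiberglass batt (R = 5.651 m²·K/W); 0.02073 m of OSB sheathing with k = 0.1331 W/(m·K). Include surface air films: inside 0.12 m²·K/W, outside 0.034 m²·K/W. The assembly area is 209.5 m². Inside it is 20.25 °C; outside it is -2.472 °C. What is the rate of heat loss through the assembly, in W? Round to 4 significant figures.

798.6 W

0.02073/0.1331 = 0.15575
R_total = 0.12 + 5.651 + 0.15575 + 0.034 = 5.9607 m²·K/W
Q = A·ΔT/R = 209.5 × (20.25 − (-2.472)) / 5.9607 = 798.6 W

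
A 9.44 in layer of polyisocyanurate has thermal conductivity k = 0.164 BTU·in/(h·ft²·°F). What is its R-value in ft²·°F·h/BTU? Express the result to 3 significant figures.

R = L/k = 9.44/0.164 = 57.56 ft²·°F·h/BTU

57.6 ft²·°F·h/BTU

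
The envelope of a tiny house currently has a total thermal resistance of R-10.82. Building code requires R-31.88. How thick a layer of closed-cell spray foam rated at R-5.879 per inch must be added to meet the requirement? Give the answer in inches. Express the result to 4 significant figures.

ΔR = 31.88 − 10.82 = 21.06 ft²·°F·h/BTU
L = ΔR / (R/in) = 21.06/5.879 = 3.5822 in

3.582 in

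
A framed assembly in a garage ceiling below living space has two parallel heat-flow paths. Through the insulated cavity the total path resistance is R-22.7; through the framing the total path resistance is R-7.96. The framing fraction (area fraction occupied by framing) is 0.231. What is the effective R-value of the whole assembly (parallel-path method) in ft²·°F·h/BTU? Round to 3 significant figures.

U_eff = 0.769/22.7 + 0.231/7.96 = 0.03388 + 0.02902 = 0.0629
R_eff = 1/U_eff = 15.9 ft²·°F·h/BTU

15.9 ft²·°F·h/BTU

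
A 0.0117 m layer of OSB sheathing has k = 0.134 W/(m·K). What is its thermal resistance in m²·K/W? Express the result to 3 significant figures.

0.0873 m²·K/W

R = L/k = 0.0117/0.134 = 0.08731 m²·K/W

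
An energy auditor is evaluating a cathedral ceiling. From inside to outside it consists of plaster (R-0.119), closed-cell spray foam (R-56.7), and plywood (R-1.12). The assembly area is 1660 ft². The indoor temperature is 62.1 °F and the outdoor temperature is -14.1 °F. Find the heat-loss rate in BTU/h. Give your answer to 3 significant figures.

2180 BTU/h

R_total = 0.119 + 56.7 + 1.12 = 57.94 ft²·°F·h/BTU
Q = A·ΔT/R = 1660 × (62.1 − (-14.1)) / 57.94 = 2183 BTU/h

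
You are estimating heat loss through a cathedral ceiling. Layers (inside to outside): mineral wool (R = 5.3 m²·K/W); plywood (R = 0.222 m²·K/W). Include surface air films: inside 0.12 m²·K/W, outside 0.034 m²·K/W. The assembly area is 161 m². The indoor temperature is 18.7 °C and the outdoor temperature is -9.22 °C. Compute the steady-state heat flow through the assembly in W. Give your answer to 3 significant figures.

R_total = 0.12 + 5.3 + 0.222 + 0.034 = 5.676 m²·K/W
Q = A·ΔT/R = 161 × (18.7 − (-9.22)) / 5.676 = 792 W

792 W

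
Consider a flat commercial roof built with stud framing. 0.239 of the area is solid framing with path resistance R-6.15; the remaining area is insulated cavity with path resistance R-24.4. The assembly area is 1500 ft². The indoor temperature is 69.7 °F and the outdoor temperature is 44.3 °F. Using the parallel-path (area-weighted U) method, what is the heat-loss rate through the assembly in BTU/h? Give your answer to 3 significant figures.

2670 BTU/h

U_eff = 0.761/24.4 + 0.239/6.15 = 0.03119 + 0.03886 = 0.07005
R_eff = 1/U_eff = 14.28 ft²·°F·h/BTU
Q = 1500 × (69.7 − 44.3) / 14.28 = 2669 BTU/h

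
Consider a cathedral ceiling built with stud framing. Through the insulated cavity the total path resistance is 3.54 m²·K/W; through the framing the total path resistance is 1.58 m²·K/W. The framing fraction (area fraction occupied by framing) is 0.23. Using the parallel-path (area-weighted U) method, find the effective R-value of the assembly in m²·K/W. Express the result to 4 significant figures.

2.754 m²·K/W

U_eff = 0.77/3.54 + 0.23/1.58 = 0.21751 + 0.14557 = 0.36308
R_eff = 1/U_eff = 2.7542 m²·K/W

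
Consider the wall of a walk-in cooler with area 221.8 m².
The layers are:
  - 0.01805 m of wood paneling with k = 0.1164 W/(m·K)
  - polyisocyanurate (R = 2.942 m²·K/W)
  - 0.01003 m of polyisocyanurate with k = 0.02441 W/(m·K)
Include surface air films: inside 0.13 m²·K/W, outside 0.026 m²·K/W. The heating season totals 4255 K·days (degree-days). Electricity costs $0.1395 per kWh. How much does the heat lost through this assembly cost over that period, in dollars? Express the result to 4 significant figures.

0.01805/0.1164 = 0.15507
0.01003/0.02441 = 0.4109
R_total = 0.13 + 0.15507 + 2.942 + 0.4109 + 0.026 = 3.664 m²·K/W
E = A × HDD × 24 / R / 1000 = 221.8 × 4255 × 24 / 3.664 / 1000 = 6181.9 kWh
Cost = 6181.9 × 0.1395 = $862.37

862.4 dollars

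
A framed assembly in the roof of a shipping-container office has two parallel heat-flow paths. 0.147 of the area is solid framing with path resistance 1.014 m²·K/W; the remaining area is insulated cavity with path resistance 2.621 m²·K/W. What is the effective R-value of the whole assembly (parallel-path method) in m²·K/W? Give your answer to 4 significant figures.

U_eff = 0.853/2.621 + 0.147/1.014 = 0.32545 + 0.14497 = 0.47042
R_eff = 1/U_eff = 2.1258 m²·K/W

2.126 m²·K/W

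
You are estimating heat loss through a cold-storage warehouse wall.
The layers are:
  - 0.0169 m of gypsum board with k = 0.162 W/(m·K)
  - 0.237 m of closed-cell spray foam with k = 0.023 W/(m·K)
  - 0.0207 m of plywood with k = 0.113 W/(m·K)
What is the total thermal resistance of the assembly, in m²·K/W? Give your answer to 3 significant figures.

10.6 m²·K/W

0.0169/0.162 = 0.1043
0.237/0.023 = 10.3
0.0207/0.113 = 0.1832
R_total = 0.1043 + 10.3 + 0.1832 = 10.59 m²·K/W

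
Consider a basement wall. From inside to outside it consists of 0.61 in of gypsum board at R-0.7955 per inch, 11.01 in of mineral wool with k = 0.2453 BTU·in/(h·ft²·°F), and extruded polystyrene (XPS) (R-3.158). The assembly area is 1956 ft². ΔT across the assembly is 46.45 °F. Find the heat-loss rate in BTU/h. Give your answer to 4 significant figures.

0.61 × 0.7955 = 0.48525
11.01/0.2453 = 44.884
R_total = 0.48525 + 44.884 + 3.158 = 48.527 ft²·°F·h/BTU
Q = A·ΔT/R = 1956 × 46.45 / 48.527 = 1872.3 BTU/h

1872 BTU/h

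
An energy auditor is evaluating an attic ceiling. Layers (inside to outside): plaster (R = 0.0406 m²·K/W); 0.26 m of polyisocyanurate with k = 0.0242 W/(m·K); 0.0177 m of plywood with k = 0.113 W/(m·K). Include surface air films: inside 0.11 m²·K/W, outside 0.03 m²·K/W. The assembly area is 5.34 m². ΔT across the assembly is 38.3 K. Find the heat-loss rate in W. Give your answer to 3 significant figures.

0.26/0.0242 = 10.74
0.0177/0.113 = 0.1566
R_total = 0.11 + 0.0406 + 10.74 + 0.1566 + 0.03 = 11.08 m²·K/W
Q = A·ΔT/R = 5.34 × 38.3 / 11.08 = 18.46 W

18.5 W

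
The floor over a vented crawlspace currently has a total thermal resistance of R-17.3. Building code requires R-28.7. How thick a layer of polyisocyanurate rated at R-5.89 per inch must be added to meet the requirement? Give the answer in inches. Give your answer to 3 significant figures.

1.94 in

ΔR = 28.7 − 17.3 = 11.4 ft²·°F·h/BTU
L = ΔR / (R/in) = 11.4/5.89 = 1.935 in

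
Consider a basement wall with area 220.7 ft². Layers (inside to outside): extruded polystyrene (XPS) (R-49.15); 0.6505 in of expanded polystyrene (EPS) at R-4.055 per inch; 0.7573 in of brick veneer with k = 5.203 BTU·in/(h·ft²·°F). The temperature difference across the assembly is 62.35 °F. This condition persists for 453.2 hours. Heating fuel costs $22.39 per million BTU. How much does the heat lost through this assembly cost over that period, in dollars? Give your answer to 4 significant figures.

2.689 dollars

0.6505 × 4.055 = 2.6378
0.7573/5.203 = 0.14555
R_total = 49.15 + 2.6378 + 0.14555 = 51.933 ft²·°F·h/BTU
Q = 220.7 × 62.35 / 51.933 = 264.97 BTU/h
E = 264.97 × 453.2 = 120080 BTU
Cost = 120080/10⁶ × 22.39 = $2.6887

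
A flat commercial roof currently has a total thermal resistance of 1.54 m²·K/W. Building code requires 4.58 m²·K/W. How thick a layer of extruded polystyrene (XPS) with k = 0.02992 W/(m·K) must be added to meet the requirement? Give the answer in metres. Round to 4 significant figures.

ΔR = 4.58 − 1.54 = 3.04 m²·K/W
L = ΔR × k = 3.04 × 0.02992 = 0.090957 m

0.09096 m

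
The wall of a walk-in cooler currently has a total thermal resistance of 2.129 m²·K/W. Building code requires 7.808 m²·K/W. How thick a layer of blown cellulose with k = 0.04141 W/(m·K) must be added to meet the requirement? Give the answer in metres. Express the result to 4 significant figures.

0.2352 m

ΔR = 7.808 − 2.129 = 5.679 m²·K/W
L = ΔR × k = 5.679 × 0.04141 = 0.23517 m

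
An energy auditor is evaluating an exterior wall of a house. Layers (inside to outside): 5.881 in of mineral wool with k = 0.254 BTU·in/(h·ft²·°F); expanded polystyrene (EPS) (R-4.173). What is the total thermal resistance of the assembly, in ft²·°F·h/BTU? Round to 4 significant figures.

27.33 ft²·°F·h/BTU

5.881/0.254 = 23.154
R_total = 23.154 + 4.173 = 27.327 ft²·°F·h/BTU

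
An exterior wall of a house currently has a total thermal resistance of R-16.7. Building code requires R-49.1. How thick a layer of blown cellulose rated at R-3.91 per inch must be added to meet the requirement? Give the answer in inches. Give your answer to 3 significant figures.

ΔR = 49.1 − 16.7 = 32.4 ft²·°F·h/BTU
L = ΔR / (R/in) = 32.4/3.91 = 8.286 in

8.29 in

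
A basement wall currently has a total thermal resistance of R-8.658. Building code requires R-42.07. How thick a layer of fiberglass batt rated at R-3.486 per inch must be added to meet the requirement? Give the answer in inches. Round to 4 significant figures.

9.585 in

ΔR = 42.07 − 8.658 = 33.412 ft²·°F·h/BTU
L = ΔR / (R/in) = 33.412/3.486 = 9.5846 in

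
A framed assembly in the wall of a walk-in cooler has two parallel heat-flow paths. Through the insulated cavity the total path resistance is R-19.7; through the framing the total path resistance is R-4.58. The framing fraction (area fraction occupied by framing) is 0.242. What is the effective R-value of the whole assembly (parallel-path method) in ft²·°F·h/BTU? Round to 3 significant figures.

U_eff = 0.758/19.7 + 0.242/4.58 = 0.03848 + 0.05284 = 0.09132
R_eff = 1/U_eff = 10.95 ft²·°F·h/BTU

11.0 ft²·°F·h/BTU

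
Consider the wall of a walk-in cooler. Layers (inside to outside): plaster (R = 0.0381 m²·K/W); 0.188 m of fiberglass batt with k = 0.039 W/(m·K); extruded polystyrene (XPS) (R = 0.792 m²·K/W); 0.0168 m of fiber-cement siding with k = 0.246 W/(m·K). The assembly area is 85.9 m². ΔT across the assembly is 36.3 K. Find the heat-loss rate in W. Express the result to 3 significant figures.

0.188/0.039 = 4.821
0.0168/0.246 = 0.06829
R_total = 0.0381 + 4.821 + 0.792 + 0.06829 = 5.719 m²·K/W
Q = A·ΔT/R = 85.9 × 36.3 / 5.719 = 545.2 W

545 W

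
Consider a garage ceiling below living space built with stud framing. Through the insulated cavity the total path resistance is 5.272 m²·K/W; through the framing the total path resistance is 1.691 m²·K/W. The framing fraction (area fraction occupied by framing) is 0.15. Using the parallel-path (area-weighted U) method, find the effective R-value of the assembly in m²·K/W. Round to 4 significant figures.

4.001 m²·K/W

U_eff = 0.85/5.272 + 0.15/1.691 = 0.16123 + 0.088705 = 0.24993
R_eff = 1/U_eff = 4.0011 m²·K/W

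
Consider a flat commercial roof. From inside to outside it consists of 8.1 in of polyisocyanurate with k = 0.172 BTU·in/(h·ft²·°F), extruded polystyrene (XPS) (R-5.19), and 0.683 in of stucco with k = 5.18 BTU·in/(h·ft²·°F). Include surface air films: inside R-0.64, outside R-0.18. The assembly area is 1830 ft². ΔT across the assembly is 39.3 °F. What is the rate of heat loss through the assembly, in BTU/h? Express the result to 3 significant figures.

8.1/0.172 = 47.09
0.683/5.18 = 0.1319
R_total = 0.64 + 47.09 + 5.19 + 0.1319 + 0.18 = 53.23 ft²·°F·h/BTU
Q = A·ΔT/R = 1830 × 39.3 / 53.23 = 1351 BTU/h

1350 BTU/h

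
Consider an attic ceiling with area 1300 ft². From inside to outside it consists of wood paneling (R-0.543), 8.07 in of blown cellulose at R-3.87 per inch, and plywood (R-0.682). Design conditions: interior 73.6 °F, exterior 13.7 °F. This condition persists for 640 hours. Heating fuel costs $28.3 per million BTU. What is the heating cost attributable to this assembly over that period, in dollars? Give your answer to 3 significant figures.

8.07 × 3.87 = 31.23
R_total = 0.543 + 31.23 + 0.682 = 32.46 ft²·°F·h/BTU
Q = 1300 × (73.6 − 13.7) / 32.46 = 2399 BTU/h
E = 2399 × 640 = 1536000 BTU
Cost = 1536000/10⁶ × 28.3 = $43.46

43.5 dollars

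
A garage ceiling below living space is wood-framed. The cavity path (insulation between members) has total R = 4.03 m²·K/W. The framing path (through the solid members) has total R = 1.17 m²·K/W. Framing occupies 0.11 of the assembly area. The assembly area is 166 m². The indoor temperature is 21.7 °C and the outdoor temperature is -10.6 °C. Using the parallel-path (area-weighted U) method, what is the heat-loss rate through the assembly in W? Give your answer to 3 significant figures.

1690 W

U_eff = 0.89/4.03 + 0.11/1.17 = 0.2208 + 0.09402 = 0.3149
R_eff = 1/U_eff = 3.176 m²·K/W
Q = 166 × (21.7 − (-10.6)) / 3.176 = 1688 W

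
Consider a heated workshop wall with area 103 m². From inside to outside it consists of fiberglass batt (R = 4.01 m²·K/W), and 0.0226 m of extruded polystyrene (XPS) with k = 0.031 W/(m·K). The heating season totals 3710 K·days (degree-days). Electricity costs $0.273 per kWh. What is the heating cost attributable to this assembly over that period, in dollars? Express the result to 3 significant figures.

528 dollars

0.0226/0.031 = 0.729
R_total = 4.01 + 0.729 = 4.739 m²·K/W
E = A × HDD × 24 / R / 1000 = 103 × 3710 × 24 / 4.739 / 1000 = 1935 kWh
Cost = 1935 × 0.273 = $528.3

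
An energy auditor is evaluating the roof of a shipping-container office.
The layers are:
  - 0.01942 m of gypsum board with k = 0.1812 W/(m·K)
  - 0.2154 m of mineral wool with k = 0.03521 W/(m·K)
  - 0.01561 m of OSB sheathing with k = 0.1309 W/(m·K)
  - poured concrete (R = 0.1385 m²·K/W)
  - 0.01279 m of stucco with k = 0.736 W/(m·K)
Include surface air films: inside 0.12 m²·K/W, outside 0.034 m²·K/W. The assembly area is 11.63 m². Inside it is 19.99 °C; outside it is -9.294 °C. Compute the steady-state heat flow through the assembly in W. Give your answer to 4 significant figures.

51.18 W

0.01942/0.1812 = 0.10717
0.2154/0.03521 = 6.1176
0.01561/0.1309 = 0.11925
0.01279/0.736 = 0.017378
R_total = 0.12 + 0.10717 + 6.1176 + 0.11925 + 0.1385 + 0.017378 + 0.034 = 6.6539 m²·K/W
Q = A·ΔT/R = 11.63 × (19.99 − (-9.294)) / 6.6539 = 51.184 W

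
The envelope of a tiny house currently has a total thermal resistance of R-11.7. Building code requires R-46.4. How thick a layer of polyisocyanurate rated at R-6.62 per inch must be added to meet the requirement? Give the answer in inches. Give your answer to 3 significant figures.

ΔR = 46.4 − 11.7 = 34.7 ft²·°F·h/BTU
L = ΔR / (R/in) = 34.7/6.62 = 5.242 in

5.24 in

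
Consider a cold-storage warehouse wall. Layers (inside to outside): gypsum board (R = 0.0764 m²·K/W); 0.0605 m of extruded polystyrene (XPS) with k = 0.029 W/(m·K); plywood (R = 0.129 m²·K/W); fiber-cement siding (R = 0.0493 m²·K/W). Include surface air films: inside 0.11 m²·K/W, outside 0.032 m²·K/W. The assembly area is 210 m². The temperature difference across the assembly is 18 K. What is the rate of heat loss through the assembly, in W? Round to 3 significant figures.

1520 W

0.0605/0.029 = 2.086
R_total = 0.11 + 0.0764 + 2.086 + 0.129 + 0.0493 + 0.032 = 2.483 m²·K/W
Q = A·ΔT/R = 210 × 18 / 2.483 = 1522 W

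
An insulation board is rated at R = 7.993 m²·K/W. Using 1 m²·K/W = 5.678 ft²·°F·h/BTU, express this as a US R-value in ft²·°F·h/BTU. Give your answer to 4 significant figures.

R_US = 7.993 × 5.678 = 45.384

45.38 ft²·°F·h/BTU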